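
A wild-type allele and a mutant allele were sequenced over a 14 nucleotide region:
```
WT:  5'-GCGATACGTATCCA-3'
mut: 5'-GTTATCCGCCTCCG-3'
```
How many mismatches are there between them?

6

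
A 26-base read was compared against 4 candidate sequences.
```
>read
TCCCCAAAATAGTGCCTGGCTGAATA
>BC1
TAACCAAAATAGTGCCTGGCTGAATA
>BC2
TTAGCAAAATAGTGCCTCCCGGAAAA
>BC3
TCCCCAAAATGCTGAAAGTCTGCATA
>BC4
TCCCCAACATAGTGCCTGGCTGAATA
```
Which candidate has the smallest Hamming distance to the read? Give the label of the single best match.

Hamming distances to read — BC1: 2; BC2: 7; BC3: 7; BC4: 1.
Smallest is BC4 with 1 mismatch.

BC4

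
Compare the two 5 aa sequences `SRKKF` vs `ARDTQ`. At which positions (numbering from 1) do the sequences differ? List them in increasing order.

1, 3, 4, 5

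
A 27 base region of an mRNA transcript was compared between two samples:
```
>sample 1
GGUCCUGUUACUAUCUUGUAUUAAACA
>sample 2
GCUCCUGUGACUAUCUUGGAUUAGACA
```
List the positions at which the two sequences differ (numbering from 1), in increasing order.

Scanning 1-based: 2: G/C; 9: U/G; 19: U/G; 24: A/G.

2, 9, 19, 24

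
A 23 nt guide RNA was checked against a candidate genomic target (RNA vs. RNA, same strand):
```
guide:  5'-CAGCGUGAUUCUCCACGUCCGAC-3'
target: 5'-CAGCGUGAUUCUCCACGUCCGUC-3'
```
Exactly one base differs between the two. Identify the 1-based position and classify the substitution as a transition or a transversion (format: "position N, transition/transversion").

The sequences differ only at position 22: A→U (purine→pyrimidine), a transversion.

position 22, transversion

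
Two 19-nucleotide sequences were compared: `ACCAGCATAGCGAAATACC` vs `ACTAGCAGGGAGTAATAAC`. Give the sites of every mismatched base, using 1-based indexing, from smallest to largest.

3, 8, 9, 11, 13, 18

Scanning 1-based: 3: C/T; 8: T/G; 9: A/G; 11: C/A; 13: A/T; 18: C/A.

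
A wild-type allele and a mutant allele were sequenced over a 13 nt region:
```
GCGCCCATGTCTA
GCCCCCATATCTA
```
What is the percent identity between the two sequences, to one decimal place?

84.6%

Mismatches at positions 3, 9 (1-based): 2 of 13.
Identical positions: 11/13 = 84.62% → 84.6%.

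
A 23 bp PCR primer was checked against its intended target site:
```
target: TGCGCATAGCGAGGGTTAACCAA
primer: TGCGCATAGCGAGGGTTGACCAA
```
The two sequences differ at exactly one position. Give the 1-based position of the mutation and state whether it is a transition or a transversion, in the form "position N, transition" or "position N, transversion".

Position 18 changes A→G. A is a purine and G is a purine, so this is a transition.

position 18, transition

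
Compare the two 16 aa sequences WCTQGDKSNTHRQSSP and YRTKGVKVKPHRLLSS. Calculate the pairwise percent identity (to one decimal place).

37.5%

Mismatches at positions 1, 2, 4, 6, 8, 9, 10, 13, 14, 16 (1-based): 10 of 16.
Identical positions: 6/16 = 37.5% → 37.5%.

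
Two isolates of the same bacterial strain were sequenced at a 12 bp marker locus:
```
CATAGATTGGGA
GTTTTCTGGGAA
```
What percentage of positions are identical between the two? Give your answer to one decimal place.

Mismatches at positions 1, 2, 4, 5, 6, 8, 11 (1-based): 7 of 12.
Identical positions: 5/12 = 41.67% → 41.7%.

41.7%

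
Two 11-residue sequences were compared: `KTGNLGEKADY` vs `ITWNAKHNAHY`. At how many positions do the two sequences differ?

Comparing position by position, 7 positions differ: 1 (K/I), 3 (G/W), 5 (L/A), 6 (G/K), 7 (E/H), 8 (K/N), 10 (D/H).

7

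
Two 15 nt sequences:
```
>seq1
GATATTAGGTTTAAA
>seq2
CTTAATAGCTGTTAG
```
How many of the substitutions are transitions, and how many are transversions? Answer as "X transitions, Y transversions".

Mismatches (1-based):
base 1: G→C (purine→pyrimidine, transversion)
base 2: A→T (purine→pyrimidine, transversion)
base 5: T→A (pyrimidine→purine, transversion)
base 9: G→C (purine→pyrimidine, transversion)
base 11: T→G (pyrimidine→purine, transversion)
base 13: A→T (purine→pyrimidine, transversion)
base 15: A→G (purine→purine, transition)

1 transition, 6 transversions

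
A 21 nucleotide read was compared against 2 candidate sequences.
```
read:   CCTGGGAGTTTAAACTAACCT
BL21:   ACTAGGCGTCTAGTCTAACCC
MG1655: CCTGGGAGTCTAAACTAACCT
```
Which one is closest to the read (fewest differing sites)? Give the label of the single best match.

BL21 differs at 7 sites; MG1655 differs at 1 site. The closest is MG1655.

MG1655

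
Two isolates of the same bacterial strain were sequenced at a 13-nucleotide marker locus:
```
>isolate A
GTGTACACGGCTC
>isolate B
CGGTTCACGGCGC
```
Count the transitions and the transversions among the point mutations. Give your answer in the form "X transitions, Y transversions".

Mismatches (1-based):
position 1: G→C (purine→pyrimidine, transversion)
position 2: T→G (pyrimidine→purine, transversion)
position 5: A→T (purine→pyrimidine, transversion)
position 12: T→G (pyrimidine→purine, transversion)

0 transitions, 4 transversions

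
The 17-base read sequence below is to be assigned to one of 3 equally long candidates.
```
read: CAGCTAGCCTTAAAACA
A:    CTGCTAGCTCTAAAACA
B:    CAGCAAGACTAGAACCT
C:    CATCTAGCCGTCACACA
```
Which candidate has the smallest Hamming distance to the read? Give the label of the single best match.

A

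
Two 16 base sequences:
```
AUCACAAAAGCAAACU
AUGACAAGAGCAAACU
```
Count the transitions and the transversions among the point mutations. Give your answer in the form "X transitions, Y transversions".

Mismatches (1-based):
site 3: C→G (pyrimidine→purine, transversion)
site 8: A→G (purine→purine, transition)

1 transition, 1 transversion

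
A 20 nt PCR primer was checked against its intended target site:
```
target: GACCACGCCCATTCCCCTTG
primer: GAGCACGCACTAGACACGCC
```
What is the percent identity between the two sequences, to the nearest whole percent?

50%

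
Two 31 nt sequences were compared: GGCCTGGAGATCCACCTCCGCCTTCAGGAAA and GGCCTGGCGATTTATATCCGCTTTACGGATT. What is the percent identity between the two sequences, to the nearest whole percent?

68%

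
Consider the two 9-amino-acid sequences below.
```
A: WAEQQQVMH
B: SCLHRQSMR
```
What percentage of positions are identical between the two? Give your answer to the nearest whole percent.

7 positions differ (1, 2, 3, 4, 5, 7, 9), so 2 of 9 match: 2/9 = 22.22%.

22%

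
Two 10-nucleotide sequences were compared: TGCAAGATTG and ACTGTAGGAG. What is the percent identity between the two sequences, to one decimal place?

10.0%

9 positions differ (1, 2, 3, 4, 5, 6, 7, 8, 9), so 1 of 10 match: 1/10 = 10%.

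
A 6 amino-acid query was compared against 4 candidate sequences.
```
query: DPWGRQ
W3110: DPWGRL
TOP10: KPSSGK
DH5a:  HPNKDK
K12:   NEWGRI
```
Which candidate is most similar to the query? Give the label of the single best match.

W3110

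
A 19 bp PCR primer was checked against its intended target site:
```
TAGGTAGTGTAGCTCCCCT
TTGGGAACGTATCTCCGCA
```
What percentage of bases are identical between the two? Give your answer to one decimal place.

63.2%

7 positions differ (2, 5, 7, 8, 12, 17, 19), so 12 of 19 match: 12/19 = 63.16%.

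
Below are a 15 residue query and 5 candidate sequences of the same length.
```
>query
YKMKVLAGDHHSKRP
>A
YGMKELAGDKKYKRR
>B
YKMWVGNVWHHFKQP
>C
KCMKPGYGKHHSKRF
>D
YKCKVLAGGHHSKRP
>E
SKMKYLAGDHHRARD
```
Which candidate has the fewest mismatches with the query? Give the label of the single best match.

D

A differs at 6 positions; B differs at 7 positions; C differs at 7 positions; D differs at 2 positions; E differs at 5 positions. The closest is D.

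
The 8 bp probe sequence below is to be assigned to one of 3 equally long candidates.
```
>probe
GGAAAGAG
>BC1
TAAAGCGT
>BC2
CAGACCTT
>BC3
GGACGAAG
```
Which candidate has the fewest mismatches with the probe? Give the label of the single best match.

BC3

Hamming distances to probe — BC1: 6; BC2: 7; BC3: 3.
Smallest is BC3 with 3 mismatches.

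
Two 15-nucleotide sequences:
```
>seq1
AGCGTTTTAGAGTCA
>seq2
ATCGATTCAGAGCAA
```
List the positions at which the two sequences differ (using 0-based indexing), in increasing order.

1, 4, 7, 12, 13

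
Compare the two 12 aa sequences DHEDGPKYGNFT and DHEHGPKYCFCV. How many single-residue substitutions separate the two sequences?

Comparing position by position, 5 residues differ: 4 (D/H), 9 (G/C), 10 (N/F), 11 (F/C), 12 (T/V).

5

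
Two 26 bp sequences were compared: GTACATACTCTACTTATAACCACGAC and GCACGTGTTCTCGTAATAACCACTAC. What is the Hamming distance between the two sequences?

Comparing position by position, 8 positions differ: 2 (T/C), 5 (A/G), 7 (A/G), 8 (C/T), 12 (A/C), 13 (C/G), 15 (T/A), 24 (G/T).

8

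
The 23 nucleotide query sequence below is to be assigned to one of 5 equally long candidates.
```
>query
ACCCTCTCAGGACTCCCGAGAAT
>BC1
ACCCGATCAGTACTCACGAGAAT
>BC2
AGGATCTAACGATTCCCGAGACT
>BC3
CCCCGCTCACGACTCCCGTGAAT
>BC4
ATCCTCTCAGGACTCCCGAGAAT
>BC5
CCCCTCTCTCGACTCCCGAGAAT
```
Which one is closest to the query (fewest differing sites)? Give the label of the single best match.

BC1 differs at 4 sites; BC2 differs at 7 sites; BC3 differs at 4 sites; BC4 differs at 1 site; BC5 differs at 3 sites. The closest is BC4.

BC4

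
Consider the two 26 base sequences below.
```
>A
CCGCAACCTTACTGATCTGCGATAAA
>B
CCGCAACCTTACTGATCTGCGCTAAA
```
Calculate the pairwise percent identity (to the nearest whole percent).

1 position differs (22), so 25 of 26 match: 25/26 = 96.15%.

96%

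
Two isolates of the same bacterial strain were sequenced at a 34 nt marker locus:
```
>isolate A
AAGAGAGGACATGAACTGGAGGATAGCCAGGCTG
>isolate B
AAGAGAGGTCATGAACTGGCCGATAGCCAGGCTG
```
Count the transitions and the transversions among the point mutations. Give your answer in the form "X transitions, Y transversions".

Transitions (purine↔purine or pyrimidine↔pyrimidine): none.
Transversions (purine↔pyrimidine): 9 A→T, 20 A→C, 21 G→C.

0 transitions, 3 transversions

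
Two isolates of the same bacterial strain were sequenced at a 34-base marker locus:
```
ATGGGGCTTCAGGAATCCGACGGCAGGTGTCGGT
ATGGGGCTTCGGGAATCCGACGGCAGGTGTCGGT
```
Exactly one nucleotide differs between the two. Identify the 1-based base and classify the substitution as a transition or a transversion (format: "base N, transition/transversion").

base 11, transition

Base 11 changes A→G. A is a purine and G is a purine, so this is a transition.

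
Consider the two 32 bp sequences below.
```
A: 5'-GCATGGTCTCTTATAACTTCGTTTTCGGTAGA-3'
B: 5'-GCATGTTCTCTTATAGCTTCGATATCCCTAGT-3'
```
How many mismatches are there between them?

Mismatches (1-based): base 6: G→T; base 16: A→G; base 22: T→A; base 24: T→A; base 27: G→C; base 28: G→C; base 32: A→T.

7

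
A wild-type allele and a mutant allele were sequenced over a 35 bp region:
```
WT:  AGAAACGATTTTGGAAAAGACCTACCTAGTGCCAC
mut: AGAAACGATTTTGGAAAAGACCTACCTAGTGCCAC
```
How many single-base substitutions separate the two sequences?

0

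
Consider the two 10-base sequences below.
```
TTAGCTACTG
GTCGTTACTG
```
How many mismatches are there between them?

Comparing position by position, 3 positions differ: 1 (T/G), 3 (A/C), 5 (C/T).

3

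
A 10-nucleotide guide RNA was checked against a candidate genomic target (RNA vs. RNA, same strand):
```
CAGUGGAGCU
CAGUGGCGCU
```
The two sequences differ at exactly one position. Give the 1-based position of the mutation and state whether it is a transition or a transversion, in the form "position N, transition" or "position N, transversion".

position 7, transversion

Position 7 changes A→C. A is a purine and C is a pyrimidine, so this is a transversion.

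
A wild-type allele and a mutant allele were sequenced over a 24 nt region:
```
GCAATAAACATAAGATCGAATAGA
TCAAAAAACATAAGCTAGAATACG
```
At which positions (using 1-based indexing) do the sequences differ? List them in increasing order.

1, 5, 15, 17, 23, 24

Differences at position 1 (G→T), position 5 (T→A), position 15 (A→C), position 17 (C→A), position 23 (G→C), position 24 (A→G).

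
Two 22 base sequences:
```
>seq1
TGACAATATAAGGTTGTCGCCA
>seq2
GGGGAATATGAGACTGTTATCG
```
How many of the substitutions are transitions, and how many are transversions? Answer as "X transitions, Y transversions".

Transitions (purine↔purine or pyrimidine↔pyrimidine): 3 A→G, 10 A→G, 13 G→A, 14 T→C, 18 C→T, 19 G→A, 20 C→T, 22 A→G.
Transversions (purine↔pyrimidine): 1 T→G, 4 C→G.

8 transitions, 2 transversions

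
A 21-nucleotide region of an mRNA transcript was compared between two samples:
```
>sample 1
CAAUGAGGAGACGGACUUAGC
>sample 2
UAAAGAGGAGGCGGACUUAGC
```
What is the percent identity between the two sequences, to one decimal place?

85.7%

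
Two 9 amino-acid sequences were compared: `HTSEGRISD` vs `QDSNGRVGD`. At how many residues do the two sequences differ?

5

Comparing position by position, 5 residues differ: 1 (H/Q), 2 (T/D), 4 (E/N), 7 (I/V), 8 (S/G).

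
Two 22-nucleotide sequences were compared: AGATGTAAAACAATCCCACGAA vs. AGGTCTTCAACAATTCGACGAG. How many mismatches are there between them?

7

Mismatches (1-based): site 3: A→G; site 5: G→C; site 7: A→T; site 8: A→C; site 15: C→T; site 17: C→G; site 22: A→G.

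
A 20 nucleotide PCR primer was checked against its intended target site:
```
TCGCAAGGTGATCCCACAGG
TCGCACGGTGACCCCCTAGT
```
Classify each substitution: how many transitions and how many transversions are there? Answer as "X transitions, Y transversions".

2 transitions, 3 transversions

Mismatches (1-based):
base 6: A→C (purine→pyrimidine, transversion)
base 12: T→C (pyrimidine→pyrimidine, transition)
base 16: A→C (purine→pyrimidine, transversion)
base 17: C→T (pyrimidine→pyrimidine, transition)
base 20: G→T (purine→pyrimidine, transversion)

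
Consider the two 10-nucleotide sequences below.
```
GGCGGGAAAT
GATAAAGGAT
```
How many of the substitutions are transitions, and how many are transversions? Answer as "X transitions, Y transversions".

Mismatches (1-based):
base 2: G→A (purine→purine, transition)
base 3: C→T (pyrimidine→pyrimidine, transition)
base 4: G→A (purine→purine, transition)
base 5: G→A (purine→purine, transition)
base 6: G→A (purine→purine, transition)
base 7: A→G (purine→purine, transition)
base 8: A→G (purine→purine, transition)

7 transitions, 0 transversions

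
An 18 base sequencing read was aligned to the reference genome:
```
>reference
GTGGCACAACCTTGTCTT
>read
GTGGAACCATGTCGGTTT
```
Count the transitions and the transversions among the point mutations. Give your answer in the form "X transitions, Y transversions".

Transitions (purine↔purine or pyrimidine↔pyrimidine): 10 C→T, 13 T→C, 16 C→T.
Transversions (purine↔pyrimidine): 5 C→A, 8 A→C, 11 C→G, 15 T→G.

3 transitions, 4 transversions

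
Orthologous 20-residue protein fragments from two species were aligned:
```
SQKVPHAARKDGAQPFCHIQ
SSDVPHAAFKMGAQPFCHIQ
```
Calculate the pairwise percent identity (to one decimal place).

4 positions differ (2, 3, 9, 11), so 16 of 20 match: 16/20 = 80%.

80.0%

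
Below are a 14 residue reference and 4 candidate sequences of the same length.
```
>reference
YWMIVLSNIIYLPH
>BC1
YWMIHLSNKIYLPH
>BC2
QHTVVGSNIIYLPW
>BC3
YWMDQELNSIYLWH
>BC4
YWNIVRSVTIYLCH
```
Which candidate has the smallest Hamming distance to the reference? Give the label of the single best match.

Hamming distances to reference — BC1: 2; BC2: 6; BC3: 6; BC4: 5.
Smallest is BC1 with 2 mismatches.

BC1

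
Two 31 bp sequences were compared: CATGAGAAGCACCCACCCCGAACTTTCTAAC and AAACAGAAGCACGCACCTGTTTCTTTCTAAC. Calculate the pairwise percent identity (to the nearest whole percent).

Mismatches at positions 1, 3, 4, 13, 18, 19, 20, 21, 22 (1-based): 9 of 31.
Identical positions: 22/31 = 70.97% → 71%.

71%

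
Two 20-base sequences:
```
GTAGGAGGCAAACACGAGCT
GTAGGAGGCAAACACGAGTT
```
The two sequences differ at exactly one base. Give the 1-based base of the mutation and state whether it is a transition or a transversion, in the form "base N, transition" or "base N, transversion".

Base 19 changes C→T. C is a pyrimidine and T is a pyrimidine, so this is a transition.

base 19, transition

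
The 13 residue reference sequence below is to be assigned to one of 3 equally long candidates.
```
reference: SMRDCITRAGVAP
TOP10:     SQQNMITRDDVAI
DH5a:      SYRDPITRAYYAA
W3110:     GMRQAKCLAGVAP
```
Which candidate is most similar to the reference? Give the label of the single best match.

TOP10 differs at 7 positions; DH5a differs at 5 positions; W3110 differs at 6 positions. The closest is DH5a.

DH5a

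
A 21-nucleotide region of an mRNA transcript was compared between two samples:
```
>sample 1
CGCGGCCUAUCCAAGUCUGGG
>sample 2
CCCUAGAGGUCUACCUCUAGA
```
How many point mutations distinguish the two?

Comparing position by position, 12 sites differ: 2 (G/C), 4 (G/U), 5 (G/A), 6 (C/G), 7 (C/A), 8 (U/G), 9 (A/G), 12 (C/U), 14 (A/C), 15 (G/C), 19 (G/A), 21 (G/A).

12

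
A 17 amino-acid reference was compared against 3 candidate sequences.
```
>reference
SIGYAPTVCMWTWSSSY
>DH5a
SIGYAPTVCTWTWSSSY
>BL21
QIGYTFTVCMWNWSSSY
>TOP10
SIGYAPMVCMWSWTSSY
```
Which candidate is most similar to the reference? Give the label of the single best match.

DH5a differs at 1 position; BL21 differs at 4 positions; TOP10 differs at 3 positions. The closest is DH5a.

DH5a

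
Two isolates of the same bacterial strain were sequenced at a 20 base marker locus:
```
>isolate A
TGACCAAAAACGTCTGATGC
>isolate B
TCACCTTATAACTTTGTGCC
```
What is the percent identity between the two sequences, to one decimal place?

Mismatches at positions 2, 6, 7, 9, 11, 12, 14, 17, 18, 19 (1-based): 10 of 20.
Identical positions: 10/20 = 50% → 50.0%.

50.0%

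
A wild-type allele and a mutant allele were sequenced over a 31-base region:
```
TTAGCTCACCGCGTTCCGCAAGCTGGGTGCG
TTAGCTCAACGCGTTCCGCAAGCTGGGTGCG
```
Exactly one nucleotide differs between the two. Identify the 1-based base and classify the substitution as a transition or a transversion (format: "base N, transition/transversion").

Base 9 changes C→A. C is a pyrimidine and A is a purine, so this is a transversion.

base 9, transversion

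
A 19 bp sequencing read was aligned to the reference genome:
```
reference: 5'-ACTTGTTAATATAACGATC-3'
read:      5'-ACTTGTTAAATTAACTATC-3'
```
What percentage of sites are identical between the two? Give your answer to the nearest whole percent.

3 positions differ (10, 11, 16), so 16 of 19 match: 16/19 = 84.21%.

84%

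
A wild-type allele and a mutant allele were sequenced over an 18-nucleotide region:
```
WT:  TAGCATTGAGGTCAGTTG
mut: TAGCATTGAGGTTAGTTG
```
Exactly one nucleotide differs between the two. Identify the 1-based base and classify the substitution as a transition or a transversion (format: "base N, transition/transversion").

The sequences differ only at base 13: C→T (pyrimidine→pyrimidine), a transition.

base 13, transition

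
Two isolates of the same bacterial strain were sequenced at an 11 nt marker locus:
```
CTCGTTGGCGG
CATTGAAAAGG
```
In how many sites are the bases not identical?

The sequences differ at sites 2, 3, 4, 5, 6, 7, 8, 9 (1-based) — 8 in total.

8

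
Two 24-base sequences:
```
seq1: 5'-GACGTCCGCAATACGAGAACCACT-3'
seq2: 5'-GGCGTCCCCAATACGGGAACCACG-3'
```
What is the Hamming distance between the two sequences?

4

The sequences differ at positions 2, 8, 16, 24 (1-based) — 4 in total.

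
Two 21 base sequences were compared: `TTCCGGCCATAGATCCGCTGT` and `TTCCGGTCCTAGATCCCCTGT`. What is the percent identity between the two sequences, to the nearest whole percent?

86%

3 positions differ (7, 9, 17), so 18 of 21 match: 18/21 = 85.71%.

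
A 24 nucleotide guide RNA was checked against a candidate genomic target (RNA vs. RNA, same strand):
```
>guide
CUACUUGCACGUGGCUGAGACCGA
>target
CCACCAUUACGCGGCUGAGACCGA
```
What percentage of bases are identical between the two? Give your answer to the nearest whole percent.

75%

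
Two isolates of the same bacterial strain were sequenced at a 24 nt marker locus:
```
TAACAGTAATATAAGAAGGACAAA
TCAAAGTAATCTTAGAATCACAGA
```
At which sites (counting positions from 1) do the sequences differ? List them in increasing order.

2, 4, 11, 13, 18, 19, 23

Differences at site 2 (A→C), site 4 (C→A), site 11 (A→C), site 13 (A→T), site 18 (G→T), site 19 (G→C), site 23 (A→G).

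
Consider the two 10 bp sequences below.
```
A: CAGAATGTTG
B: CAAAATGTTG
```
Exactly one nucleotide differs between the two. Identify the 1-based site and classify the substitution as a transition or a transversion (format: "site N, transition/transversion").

site 3, transition

The sequences differ only at site 3: G→A (purine→purine), a transition.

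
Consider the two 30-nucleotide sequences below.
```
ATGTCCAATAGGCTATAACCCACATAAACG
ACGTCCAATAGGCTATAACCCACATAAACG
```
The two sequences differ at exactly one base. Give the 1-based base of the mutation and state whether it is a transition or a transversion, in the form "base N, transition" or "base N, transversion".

base 2, transition

The sequences differ only at base 2: T→C (pyrimidine→pyrimidine), a transition.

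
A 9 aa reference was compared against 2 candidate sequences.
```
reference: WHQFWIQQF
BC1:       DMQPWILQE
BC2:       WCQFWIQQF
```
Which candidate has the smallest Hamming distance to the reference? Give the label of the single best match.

Hamming distances to reference — BC1: 5; BC2: 1.
Smallest is BC2 with 1 mismatch.

BC2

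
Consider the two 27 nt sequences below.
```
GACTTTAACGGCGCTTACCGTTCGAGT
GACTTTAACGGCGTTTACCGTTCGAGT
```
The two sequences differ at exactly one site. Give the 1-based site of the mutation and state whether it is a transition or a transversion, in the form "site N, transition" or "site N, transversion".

The sequences differ only at site 14: C→T (pyrimidine→pyrimidine), a transition.

site 14, transition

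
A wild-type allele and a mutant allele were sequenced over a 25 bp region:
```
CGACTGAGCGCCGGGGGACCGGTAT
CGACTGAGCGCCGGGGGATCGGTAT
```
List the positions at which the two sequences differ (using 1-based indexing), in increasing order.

Scanning 1-based: 19: C/T.

19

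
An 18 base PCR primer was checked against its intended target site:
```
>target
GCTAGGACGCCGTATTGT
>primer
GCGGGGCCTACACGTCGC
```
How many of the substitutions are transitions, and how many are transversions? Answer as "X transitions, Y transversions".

6 transitions, 4 transversions

Transitions (purine↔purine or pyrimidine↔pyrimidine): 4 A→G, 12 G→A, 13 T→C, 14 A→G, 16 T→C, 18 T→C.
Transversions (purine↔pyrimidine): 3 T→G, 7 A→C, 9 G→T, 10 C→A.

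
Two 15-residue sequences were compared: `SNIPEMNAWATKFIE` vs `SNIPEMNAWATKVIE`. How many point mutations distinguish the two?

1

Mismatches (1-based): position 13: F→V.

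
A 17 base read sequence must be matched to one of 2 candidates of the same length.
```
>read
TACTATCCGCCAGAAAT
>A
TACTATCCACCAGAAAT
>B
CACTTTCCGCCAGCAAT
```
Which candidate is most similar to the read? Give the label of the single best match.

A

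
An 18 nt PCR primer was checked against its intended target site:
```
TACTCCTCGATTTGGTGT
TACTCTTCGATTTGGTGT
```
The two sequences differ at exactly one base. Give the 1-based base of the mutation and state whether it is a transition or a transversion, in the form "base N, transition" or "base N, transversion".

Base 6 changes C→T. C is a pyrimidine and T is a pyrimidine, so this is a transition.

base 6, transition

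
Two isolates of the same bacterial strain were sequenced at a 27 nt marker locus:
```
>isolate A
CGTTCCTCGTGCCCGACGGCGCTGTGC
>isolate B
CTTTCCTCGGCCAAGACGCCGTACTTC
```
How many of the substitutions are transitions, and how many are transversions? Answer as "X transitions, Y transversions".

1 transition, 9 transversions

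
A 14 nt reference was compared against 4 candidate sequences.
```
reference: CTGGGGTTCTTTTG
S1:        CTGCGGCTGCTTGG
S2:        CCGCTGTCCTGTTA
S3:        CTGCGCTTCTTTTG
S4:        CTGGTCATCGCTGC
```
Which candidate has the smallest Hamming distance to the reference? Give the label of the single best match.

S3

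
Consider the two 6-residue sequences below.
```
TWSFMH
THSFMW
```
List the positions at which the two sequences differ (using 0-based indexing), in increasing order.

1, 5

Scanning 0-based: 1: W/H; 5: H/W.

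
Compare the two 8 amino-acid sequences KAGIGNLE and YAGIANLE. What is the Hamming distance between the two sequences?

The sequences differ at positions 1, 5 (1-based) — 2 in total.

2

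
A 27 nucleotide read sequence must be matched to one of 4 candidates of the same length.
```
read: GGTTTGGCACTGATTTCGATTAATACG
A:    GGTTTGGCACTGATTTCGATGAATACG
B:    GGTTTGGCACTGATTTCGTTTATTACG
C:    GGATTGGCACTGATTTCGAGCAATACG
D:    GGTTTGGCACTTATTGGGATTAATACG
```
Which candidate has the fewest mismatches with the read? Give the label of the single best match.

Hamming distances to read — A: 1; B: 2; C: 3; D: 3.
Smallest is A with 1 mismatch.

A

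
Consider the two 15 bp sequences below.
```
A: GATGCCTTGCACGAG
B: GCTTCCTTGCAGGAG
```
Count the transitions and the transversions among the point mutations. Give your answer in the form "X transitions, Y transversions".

0 transitions, 3 transversions

Transitions (purine↔purine or pyrimidine↔pyrimidine): none.
Transversions (purine↔pyrimidine): 2 A→C, 4 G→T, 12 C→G.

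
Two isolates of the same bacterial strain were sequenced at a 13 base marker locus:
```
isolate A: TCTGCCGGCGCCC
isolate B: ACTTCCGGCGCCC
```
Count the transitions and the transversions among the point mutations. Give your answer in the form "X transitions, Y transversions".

0 transitions, 2 transversions

Transitions (purine↔purine or pyrimidine↔pyrimidine): none.
Transversions (purine↔pyrimidine): 1 T→A, 4 G→T.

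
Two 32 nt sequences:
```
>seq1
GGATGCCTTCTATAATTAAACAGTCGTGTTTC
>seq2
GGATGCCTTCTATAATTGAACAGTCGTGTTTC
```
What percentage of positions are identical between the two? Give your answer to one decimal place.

96.9%

Mismatch at position 18 (1-based): 1 of 32.
Identical positions: 31/32 = 96.88% → 96.9%.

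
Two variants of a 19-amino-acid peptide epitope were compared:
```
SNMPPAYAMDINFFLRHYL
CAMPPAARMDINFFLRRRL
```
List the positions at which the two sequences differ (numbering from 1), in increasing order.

1, 2, 7, 8, 17, 18

Scanning 1-based: 1: S/C; 2: N/A; 7: Y/A; 8: A/R; 17: H/R; 18: Y/R.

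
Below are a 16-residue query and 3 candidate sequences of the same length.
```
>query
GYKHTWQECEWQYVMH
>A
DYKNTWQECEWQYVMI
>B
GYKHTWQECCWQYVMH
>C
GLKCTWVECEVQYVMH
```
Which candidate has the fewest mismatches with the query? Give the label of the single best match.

B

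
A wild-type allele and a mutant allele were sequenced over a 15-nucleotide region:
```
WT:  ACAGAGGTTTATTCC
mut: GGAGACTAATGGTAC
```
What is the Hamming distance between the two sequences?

9

Comparing position by position, 9 bases differ: 1 (A/G), 2 (C/G), 6 (G/C), 7 (G/T), 8 (T/A), 9 (T/A), 11 (A/G), 12 (T/G), 14 (C/A).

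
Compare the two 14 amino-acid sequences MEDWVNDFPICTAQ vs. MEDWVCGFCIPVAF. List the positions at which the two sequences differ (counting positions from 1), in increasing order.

Scanning 1-based: 6: N/C; 7: D/G; 9: P/C; 11: C/P; 12: T/V; 14: Q/F.

6, 7, 9, 11, 12, 14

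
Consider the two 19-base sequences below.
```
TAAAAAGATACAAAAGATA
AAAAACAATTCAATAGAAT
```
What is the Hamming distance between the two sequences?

7

The sequences differ at bases 1, 6, 7, 10, 14, 18, 19 (1-based) — 7 in total.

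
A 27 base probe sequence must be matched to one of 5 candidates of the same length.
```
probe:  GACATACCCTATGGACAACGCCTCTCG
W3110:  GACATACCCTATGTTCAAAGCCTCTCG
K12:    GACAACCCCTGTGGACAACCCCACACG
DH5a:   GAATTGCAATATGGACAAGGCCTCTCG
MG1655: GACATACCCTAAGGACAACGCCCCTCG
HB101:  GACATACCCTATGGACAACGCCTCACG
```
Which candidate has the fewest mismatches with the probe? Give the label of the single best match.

HB101

W3110 differs at 3 bases; K12 differs at 6 bases; DH5a differs at 6 bases; MG1655 differs at 2 bases; HB101 differs at 1 base. The closest is HB101.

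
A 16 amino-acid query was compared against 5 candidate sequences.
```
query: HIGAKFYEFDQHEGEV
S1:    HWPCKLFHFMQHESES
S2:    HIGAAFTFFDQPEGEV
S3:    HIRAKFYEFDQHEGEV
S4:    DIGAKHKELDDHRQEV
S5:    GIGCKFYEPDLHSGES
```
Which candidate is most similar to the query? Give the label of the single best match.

Hamming distances to query — S1: 9; S2: 4; S3: 1; S4: 7; S5: 6.
Smallest is S3 with 1 mismatch.

S3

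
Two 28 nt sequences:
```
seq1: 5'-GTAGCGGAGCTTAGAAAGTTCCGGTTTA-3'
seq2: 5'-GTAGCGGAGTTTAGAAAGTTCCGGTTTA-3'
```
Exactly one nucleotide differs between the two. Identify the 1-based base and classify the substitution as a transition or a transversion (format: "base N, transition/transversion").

base 10, transition

The sequences differ only at base 10: C→T (pyrimidine→pyrimidine), a transition.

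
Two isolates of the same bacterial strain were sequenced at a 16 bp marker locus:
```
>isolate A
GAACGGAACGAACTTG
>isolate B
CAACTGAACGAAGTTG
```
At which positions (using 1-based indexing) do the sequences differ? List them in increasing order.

1, 5, 13

Scanning 1-based: 1: G/C; 5: G/T; 13: C/G.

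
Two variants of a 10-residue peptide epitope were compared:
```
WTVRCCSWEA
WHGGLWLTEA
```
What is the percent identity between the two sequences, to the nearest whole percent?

30%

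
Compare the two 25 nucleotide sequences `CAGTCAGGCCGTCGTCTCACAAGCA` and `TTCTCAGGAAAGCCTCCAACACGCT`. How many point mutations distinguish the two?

Comparing position by position, 12 bases differ: 1 (C/T), 2 (A/T), 3 (G/C), 9 (C/A), 10 (C/A), 11 (G/A), 12 (T/G), 14 (G/C), 17 (T/C), 18 (C/A), 22 (A/C), 25 (A/T).

12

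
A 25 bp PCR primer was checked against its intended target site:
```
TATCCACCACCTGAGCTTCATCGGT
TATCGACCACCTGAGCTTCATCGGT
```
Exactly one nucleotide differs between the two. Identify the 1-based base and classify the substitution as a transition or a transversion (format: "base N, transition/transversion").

base 5, transversion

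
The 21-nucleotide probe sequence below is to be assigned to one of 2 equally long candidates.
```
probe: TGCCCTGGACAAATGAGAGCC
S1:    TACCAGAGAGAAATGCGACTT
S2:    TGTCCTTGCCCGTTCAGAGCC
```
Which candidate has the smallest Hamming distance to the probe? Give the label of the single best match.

S2

Hamming distances to probe — S1: 9; S2: 7.
Smallest is S2 with 7 mismatches.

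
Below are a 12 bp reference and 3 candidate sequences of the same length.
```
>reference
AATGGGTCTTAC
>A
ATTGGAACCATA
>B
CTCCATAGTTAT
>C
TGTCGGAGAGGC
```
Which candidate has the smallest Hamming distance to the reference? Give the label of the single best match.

A

Hamming distances to reference — A: 7; B: 9; C: 8.
Smallest is A with 7 mismatches.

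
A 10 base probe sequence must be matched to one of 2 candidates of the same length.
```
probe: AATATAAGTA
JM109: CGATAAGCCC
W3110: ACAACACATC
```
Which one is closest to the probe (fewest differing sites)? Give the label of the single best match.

W3110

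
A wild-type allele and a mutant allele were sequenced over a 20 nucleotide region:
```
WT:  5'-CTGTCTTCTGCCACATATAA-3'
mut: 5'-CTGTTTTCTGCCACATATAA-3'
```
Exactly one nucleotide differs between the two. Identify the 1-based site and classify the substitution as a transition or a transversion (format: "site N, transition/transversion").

The sequences differ only at site 5: C→T (pyrimidine→pyrimidine), a transition.

site 5, transition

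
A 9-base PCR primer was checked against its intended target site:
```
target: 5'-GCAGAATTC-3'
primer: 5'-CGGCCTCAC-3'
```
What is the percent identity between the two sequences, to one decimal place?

11.1%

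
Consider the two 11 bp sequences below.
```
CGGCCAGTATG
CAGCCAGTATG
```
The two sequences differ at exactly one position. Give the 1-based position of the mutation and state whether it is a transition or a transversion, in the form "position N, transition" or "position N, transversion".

The sequences differ only at position 2: G→A (purine→purine), a transition.

position 2, transition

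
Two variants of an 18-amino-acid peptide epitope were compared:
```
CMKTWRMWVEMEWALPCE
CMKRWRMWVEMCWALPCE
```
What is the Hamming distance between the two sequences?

Mismatches (1-based): residue 4: T→R; residue 12: E→C.

2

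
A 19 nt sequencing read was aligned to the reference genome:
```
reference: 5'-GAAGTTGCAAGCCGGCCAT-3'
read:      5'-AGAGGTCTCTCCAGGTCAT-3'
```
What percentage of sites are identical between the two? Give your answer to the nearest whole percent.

47%

10 positions differ (1, 2, 5, 7, 8, 9, 10, 11, 13, 16), so 9 of 19 match: 9/19 = 47.37%.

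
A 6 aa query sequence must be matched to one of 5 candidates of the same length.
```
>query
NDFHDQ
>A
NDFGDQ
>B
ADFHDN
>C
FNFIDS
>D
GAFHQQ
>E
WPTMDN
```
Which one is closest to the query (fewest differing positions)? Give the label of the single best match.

Hamming distances to query — A: 1; B: 2; C: 4; D: 3; E: 5.
Smallest is A with 1 mismatch.

A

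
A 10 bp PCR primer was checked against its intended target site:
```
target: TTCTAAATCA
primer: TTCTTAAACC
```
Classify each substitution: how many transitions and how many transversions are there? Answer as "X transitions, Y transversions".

Transitions (purine↔purine or pyrimidine↔pyrimidine): none.
Transversions (purine↔pyrimidine): 5 A→T, 8 T→A, 10 A→C.

0 transitions, 3 transversions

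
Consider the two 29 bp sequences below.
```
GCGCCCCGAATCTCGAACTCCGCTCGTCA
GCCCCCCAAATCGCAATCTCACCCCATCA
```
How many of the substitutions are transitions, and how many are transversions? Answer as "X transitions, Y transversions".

Transitions (purine↔purine or pyrimidine↔pyrimidine): 8 G→A, 15 G→A, 24 T→C, 26 G→A.
Transversions (purine↔pyrimidine): 3 G→C, 13 T→G, 17 A→T, 21 C→A, 22 G→C.

4 transitions, 5 transversions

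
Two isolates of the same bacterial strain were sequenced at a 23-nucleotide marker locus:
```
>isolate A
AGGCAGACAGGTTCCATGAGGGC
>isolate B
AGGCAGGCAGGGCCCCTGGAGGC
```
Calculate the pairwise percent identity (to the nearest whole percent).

74%

6 positions differ (7, 12, 13, 16, 19, 20), so 17 of 23 match: 17/23 = 73.91%.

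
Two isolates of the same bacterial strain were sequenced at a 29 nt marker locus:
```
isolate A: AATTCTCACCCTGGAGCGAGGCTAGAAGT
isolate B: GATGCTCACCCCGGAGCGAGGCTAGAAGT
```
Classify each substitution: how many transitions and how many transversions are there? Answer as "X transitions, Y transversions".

2 transitions, 1 transversion

Transitions (purine↔purine or pyrimidine↔pyrimidine): 1 A→G, 12 T→C.
Transversions (purine↔pyrimidine): 4 T→G.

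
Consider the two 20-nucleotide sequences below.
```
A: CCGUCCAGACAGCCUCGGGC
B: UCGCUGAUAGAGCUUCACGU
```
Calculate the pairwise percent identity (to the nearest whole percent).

Mismatches at positions 1, 4, 5, 6, 8, 10, 14, 17, 18, 20 (1-based): 10 of 20.
Identical positions: 10/20 = 50% → 50%.

50%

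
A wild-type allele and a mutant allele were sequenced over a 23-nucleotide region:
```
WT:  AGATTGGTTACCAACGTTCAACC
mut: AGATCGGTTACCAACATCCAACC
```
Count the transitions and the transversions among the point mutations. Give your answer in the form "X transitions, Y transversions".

Transitions (purine↔purine or pyrimidine↔pyrimidine): 5 T→C, 16 G→A, 18 T→C.
Transversions (purine↔pyrimidine): none.

3 transitions, 0 transversions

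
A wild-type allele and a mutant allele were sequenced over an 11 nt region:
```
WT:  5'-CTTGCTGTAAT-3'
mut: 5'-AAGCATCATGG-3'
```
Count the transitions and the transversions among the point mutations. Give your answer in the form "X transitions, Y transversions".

Transitions (purine↔purine or pyrimidine↔pyrimidine): 10 A→G.
Transversions (purine↔pyrimidine): 1 C→A, 2 T→A, 3 T→G, 4 G→C, 5 C→A, 7 G→C, 8 T→A, 9 A→T, 11 T→G.

1 transition, 9 transversions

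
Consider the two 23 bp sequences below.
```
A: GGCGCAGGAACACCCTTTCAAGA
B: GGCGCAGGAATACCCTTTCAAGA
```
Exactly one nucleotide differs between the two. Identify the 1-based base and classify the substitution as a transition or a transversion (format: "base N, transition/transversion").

Base 11 changes C→T. C is a pyrimidine and T is a pyrimidine, so this is a transition.

base 11, transition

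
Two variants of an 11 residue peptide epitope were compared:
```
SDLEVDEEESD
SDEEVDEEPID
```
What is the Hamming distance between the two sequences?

3

The sequences differ at positions 3, 9, 10 (1-based) — 3 in total.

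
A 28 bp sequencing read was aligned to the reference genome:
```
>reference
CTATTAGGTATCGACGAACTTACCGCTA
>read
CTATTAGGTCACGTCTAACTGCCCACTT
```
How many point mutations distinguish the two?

8

The sequences differ at positions 10, 11, 14, 16, 21, 22, 25, 28 (1-based) — 8 in total.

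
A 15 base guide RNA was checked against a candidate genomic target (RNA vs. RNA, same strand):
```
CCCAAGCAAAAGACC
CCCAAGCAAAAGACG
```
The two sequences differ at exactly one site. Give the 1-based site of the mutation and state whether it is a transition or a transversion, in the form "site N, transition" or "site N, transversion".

site 15, transversion

Site 15 changes C→G. C is a pyrimidine and G is a purine, so this is a transversion.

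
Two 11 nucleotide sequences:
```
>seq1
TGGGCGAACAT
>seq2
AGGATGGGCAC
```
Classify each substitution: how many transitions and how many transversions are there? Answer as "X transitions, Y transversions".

5 transitions, 1 transversion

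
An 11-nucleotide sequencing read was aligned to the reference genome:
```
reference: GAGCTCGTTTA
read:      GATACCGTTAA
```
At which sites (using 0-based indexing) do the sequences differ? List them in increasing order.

2, 3, 4, 9

Scanning 0-based: 2: G/T; 3: C/A; 4: T/C; 9: T/A.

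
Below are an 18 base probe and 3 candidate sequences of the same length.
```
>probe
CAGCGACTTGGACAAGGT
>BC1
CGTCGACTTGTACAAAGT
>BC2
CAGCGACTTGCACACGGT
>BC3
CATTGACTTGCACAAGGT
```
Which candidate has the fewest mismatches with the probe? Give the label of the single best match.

Hamming distances to probe — BC1: 4; BC2: 2; BC3: 3.
Smallest is BC2 with 2 mismatches.

BC2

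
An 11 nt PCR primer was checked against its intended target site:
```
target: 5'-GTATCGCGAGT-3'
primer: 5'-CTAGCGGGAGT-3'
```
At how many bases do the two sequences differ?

The sequences differ at bases 1, 4, 7 (1-based) — 3 in total.

3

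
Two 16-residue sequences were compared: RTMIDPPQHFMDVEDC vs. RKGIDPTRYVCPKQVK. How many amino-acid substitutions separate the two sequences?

12

Comparing position by position, 12 positions differ: 2 (T/K), 3 (M/G), 7 (P/T), 8 (Q/R), 9 (H/Y), 10 (F/V), 11 (M/C), 12 (D/P), 13 (V/K), 14 (E/Q), 15 (D/V), 16 (C/K).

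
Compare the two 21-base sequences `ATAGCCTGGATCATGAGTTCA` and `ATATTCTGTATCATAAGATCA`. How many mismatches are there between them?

5

Comparing position by position, 5 bases differ: 4 (G/T), 5 (C/T), 9 (G/T), 15 (G/A), 18 (T/A).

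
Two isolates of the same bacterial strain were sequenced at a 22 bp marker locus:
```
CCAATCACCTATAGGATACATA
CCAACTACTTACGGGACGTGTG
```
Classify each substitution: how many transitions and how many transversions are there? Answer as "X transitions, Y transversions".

10 transitions, 0 transversions

Mismatches (1-based):
position 5: T→C (pyrimidine→pyrimidine, transition)
position 6: C→T (pyrimidine→pyrimidine, transition)
position 9: C→T (pyrimidine→pyrimidine, transition)
position 12: T→C (pyrimidine→pyrimidine, transition)
position 13: A→G (purine→purine, transition)
position 17: T→C (pyrimidine→pyrimidine, transition)
position 18: A→G (purine→purine, transition)
position 19: C→T (pyrimidine→pyrimidine, transition)
position 20: A→G (purine→purine, transition)
position 22: A→G (purine→purine, transition)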